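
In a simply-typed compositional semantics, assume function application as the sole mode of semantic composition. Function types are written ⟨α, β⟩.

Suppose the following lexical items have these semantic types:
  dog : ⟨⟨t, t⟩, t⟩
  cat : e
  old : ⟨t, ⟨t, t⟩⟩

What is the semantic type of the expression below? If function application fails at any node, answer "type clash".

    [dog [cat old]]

type clash

[cat old]: e with ⟨t, ⟨t, t⟩⟩ — neither is a function whose domain matches the other; composition fails here.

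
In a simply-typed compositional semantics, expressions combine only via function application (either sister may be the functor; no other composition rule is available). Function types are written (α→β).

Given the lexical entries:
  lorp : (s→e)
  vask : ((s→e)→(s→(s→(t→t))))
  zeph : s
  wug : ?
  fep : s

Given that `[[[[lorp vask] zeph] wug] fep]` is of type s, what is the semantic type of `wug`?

[[[[lorp vask] zeph] wug] fep] is required to be s. fep : s cannot yield s as functor, so [[[lorp vask] zeph] wug] : (s→s).
[[[lorp vask] zeph] wug] is required to be (s→s). [[lorp vask] zeph] : (s→(t→t)) cannot yield (s→s) as functor, so wug : ((s→(t→t))→(s→s)).

((s→(t→t))→(s→s))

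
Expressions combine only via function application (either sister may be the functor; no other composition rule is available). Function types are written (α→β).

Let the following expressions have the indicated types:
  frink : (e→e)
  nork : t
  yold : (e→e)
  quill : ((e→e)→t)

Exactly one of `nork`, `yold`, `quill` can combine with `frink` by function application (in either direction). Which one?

nork : t — no; frink wants e, and nork wants nothing (atomic).
yold : (e→e) — no; frink wants e, and yold wants e.
quill — combines: quill : ((e→e)→t) takes frink : (e→e) as argument, giving t.

quill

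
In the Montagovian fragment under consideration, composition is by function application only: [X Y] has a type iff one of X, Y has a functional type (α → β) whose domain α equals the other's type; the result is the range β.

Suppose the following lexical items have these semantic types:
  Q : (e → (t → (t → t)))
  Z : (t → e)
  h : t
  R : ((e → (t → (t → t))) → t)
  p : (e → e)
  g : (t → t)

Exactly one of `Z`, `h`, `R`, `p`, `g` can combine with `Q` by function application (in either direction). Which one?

R

Z : (t → e) — Q needs e; Z needs t; neither fits.
h : t — Q needs e; h needs nothing (atomic); neither fits.
R — combines: R : ((e → (t → (t → t))) → t) takes Q : (e → (t → (t → t))) as argument, giving t.
p : (e → e) — Q needs e; p needs e; neither fits.
g : (t → t) — Q needs e; g needs t; neither fits.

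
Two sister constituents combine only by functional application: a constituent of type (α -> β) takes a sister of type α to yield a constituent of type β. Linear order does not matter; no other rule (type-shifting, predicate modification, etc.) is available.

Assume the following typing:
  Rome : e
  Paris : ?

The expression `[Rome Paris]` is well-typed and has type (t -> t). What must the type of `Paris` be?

(e -> (t -> t))

For [Rome Paris] to have type (t -> t) with Rome of type e, Paris must be the function: Paris : (e -> (t -> t)).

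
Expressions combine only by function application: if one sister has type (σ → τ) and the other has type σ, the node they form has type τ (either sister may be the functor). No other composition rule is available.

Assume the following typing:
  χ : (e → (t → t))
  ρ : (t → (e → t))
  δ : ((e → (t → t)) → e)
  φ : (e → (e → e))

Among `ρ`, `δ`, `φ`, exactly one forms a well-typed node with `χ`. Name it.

δ

ρ : (t → (e → t)) — does not combine with χ.
δ — combines: δ : ((e → (t → t)) → e) takes χ : (e → (t → t)) as argument, giving e.
φ : (e → (e → e)) — does not combine with χ.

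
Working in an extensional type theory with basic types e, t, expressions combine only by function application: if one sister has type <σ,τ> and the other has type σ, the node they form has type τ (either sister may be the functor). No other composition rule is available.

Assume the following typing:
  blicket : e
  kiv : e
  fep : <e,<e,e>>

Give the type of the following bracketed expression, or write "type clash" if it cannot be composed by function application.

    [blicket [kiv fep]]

[kiv fep]: <e,<e,e>> applied to e yields <e,e>.
[blicket [kiv fep]]: <e,e> applied to e yields e.

e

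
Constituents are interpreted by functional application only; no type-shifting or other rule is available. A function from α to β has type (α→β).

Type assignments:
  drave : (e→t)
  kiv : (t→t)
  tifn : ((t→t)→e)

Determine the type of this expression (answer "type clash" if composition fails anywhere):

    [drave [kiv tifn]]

[kiv tifn]: ((t→t)→e) applied to (t→t) yields e.
[drave [kiv tifn]]: (e→t) applied to e yields t.

t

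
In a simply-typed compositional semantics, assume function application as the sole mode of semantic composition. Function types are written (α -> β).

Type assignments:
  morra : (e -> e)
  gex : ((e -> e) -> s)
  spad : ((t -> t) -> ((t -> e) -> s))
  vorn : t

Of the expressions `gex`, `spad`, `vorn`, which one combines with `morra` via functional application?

gex

gex — combines: gex : ((e -> e) -> s) takes morra : (e -> e) as argument, giving s.
spad : ((t -> t) -> ((t -> e) -> s)) — morra needs e; spad needs (t -> t); neither fits.
vorn : t — morra needs e; vorn needs nothing (atomic); neither fits.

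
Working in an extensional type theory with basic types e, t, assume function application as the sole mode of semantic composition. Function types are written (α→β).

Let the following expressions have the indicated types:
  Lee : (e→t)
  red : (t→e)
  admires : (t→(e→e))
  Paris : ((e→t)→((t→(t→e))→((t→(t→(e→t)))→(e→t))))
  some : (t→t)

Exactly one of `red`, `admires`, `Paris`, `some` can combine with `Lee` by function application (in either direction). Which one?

red : (t→e) — neither side's domain matches the other.
admires : (t→(e→e)) — neither side's domain matches the other.
Paris — combines: Paris : ((e→t)→((t→(t→e))→((t→(t→(e→t)))→(e→t)))) takes Lee : (e→t) as argument, giving ((t→(t→e))→((t→(t→(e→t)))→(e→t))).
some : (t→t) — neither side's domain matches the other.

Paris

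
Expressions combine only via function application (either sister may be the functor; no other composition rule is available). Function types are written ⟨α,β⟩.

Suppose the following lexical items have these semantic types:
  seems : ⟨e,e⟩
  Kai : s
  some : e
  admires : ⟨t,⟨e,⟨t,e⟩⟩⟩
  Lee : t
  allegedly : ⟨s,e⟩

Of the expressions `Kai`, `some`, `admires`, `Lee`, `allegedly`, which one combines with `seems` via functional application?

Kai : s — no; seems wants e, and Kai wants nothing (atomic).
some — combines: seems : ⟨e,e⟩ takes some : e as argument, giving e.
admires : ⟨t,⟨e,⟨t,e⟩⟩⟩ — no; seems wants e, and admires wants t.
Lee : t — no; seems wants e, and Lee wants nothing (atomic).
allegedly : ⟨s,e⟩ — no; seems wants e, and allegedly wants s.

some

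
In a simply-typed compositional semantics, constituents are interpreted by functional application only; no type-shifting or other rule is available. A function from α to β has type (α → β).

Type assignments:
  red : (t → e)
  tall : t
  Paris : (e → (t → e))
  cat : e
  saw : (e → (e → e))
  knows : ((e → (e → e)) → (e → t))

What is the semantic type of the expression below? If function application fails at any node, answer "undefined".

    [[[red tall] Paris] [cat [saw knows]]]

At [red tall], red : (t → e) takes tall : t, giving e.
At [[red tall] Paris], Paris : (e → (t → e)) takes [red tall] : e, giving (t → e).
At [saw knows], knows : ((e → (e → e)) → (e → t)) takes saw : (e → (e → e)), giving (e → t).
At [cat [saw knows]], [saw knows] : (e → t) takes cat : e, giving t.
At [[[red tall] Paris] [cat [saw knows]]], [[red tall] Paris] : (t → e) takes [cat [saw knows]] : t, giving e.

e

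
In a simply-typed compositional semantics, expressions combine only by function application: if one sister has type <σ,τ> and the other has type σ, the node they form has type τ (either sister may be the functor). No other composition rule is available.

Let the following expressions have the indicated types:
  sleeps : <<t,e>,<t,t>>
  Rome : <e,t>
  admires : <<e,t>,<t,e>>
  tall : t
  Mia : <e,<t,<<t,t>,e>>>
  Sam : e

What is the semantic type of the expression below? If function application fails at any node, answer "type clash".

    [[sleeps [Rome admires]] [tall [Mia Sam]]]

[Rome admires]: admires is <<e,t>,<t,e>>, Rome is <e,t>; result <t,e>.
[sleeps [Rome admires]]: sleeps is <<t,e>,<t,t>>, [Rome admires] is <t,e>; result <t,t>.
[Mia Sam]: Mia is <e,<t,<<t,t>,e>>>, Sam is e; result <t,<<t,t>,e>>.
[tall [Mia Sam]]: [Mia Sam] is <t,<<t,t>,e>>, tall is t; result <<t,t>,e>.
[[sleeps [Rome admires]] [tall [Mia Sam]]]: [tall [Mia Sam]] is <<t,t>,e>, [sleeps [Rome admires]] is <t,t>; result e.

e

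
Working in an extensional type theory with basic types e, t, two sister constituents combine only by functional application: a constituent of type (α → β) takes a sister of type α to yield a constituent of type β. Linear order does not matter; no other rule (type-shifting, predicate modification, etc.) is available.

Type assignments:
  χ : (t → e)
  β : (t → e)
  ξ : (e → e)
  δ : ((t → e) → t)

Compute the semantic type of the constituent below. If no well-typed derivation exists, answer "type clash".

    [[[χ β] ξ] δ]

[χ β]: (t → e) and (t → e) cannot combine by function application — type clash.

type clash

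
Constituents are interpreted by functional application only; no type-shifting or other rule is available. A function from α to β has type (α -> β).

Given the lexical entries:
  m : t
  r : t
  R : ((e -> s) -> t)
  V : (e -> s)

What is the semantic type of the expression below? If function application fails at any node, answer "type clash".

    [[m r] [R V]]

At [m r]: neither t nor t can take the other as argument; the node is ill-typed.

type clash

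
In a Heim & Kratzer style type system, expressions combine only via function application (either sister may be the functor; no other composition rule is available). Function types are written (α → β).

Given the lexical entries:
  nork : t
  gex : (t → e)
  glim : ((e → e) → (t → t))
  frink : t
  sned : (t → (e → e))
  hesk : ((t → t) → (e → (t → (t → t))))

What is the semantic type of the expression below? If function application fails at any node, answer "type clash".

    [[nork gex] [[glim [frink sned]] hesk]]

[nork gex] — gex of type (t → e) combines with nork of type t: type e.
[frink sned] — sned of type (t → (e → e)) combines with frink of type t: type (e → e).
[glim [frink sned]] — glim of type ((e → e) → (t → t)) combines with [frink sned] of type (e → e): type (t → t).
[[glim [frink sned]] hesk] — hesk of type ((t → t) → (e → (t → (t → t)))) combines with [glim [frink sned]] of type (t → t): type (e → (t → (t → t))).
[[nork gex] [[glim [frink sned]] hesk]] — [[glim [frink sned]] hesk] of type (e → (t → (t → t))) combines with [nork gex] of type e: type (t → (t → t)).

(t → (t → t))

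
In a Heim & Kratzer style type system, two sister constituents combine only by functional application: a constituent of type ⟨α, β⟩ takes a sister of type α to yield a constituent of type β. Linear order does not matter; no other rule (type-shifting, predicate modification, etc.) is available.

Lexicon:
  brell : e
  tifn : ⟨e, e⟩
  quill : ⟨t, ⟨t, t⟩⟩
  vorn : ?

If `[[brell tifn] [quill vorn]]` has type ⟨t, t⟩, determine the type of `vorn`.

⟨⟨t, ⟨t, t⟩⟩, ⟨e, ⟨t, t⟩⟩⟩

[[brell tifn] [quill vorn]] must have type ⟨t, t⟩. The sister [brell tifn] has type e; that is not a function onto ⟨t, t⟩, so [quill vorn] must be the functor, of type ⟨e, ⟨t, t⟩⟩.
[quill vorn] must have type ⟨e, ⟨t, t⟩⟩. The sister quill has type ⟨t, ⟨t, t⟩⟩; that is not a function onto ⟨e, ⟨t, t⟩⟩, so vorn must be the functor, of type ⟨⟨t, ⟨t, t⟩⟩, ⟨e, ⟨t, t⟩⟩⟩.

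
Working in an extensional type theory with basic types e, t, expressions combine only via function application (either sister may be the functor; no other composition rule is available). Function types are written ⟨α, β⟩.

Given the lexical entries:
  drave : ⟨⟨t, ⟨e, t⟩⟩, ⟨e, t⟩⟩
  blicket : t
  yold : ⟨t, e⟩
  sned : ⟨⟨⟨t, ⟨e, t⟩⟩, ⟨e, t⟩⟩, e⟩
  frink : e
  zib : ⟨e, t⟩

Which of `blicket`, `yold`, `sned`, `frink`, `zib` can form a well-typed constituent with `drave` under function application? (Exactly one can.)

sned

blicket : t — no; drave wants ⟨t, ⟨e, t⟩⟩, and blicket wants nothing (atomic).
yold : ⟨t, e⟩ — no; drave wants ⟨t, ⟨e, t⟩⟩, and yold wants t.
sned — combines: sned : ⟨⟨⟨t, ⟨e, t⟩⟩, ⟨e, t⟩⟩, e⟩ takes drave : ⟨⟨t, ⟨e, t⟩⟩, ⟨e, t⟩⟩ as argument, giving e.
frink : e — no; drave wants ⟨t, ⟨e, t⟩⟩, and frink wants nothing (atomic).
zib : ⟨e, t⟩ — no; drave wants ⟨t, ⟨e, t⟩⟩, and zib wants e.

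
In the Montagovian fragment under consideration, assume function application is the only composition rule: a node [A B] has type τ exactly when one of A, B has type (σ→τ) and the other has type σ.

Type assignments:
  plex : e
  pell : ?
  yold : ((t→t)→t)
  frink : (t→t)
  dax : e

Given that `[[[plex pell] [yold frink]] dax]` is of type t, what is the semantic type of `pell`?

At [[[plex pell] [yold frink]] dax] (required: t): dax is e, which is not a function with range t; hence [[plex pell] [yold frink]] is the functor — type (e→t).
At [[plex pell] [yold frink]] (required: (e→t)): [yold frink] is t, which is not a function with range (e→t); hence [plex pell] is the functor — type (t→(e→t)).
At [plex pell] (required: (t→(e→t))): plex is e, which is not a function with range (t→(e→t)); hence pell is the functor — type (e→(t→(e→t))).

(e→(t→(e→t)))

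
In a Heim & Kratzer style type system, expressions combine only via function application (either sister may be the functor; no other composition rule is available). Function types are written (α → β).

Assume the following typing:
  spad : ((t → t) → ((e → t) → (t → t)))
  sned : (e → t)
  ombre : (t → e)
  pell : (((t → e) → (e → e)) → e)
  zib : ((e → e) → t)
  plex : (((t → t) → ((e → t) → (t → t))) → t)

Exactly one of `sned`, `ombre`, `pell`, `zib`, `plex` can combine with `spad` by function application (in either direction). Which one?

plex

sned : (e → t) — spad needs (t → t); sned needs e; neither fits.
ombre : (t → e) — spad needs (t → t); ombre needs t; neither fits.
pell : (((t → e) → (e → e)) → e) — spad needs (t → t); pell needs ((t → e) → (e → e)); neither fits.
zib : ((e → e) → t) — spad needs (t → t); zib needs (e → e); neither fits.
plex — combines: plex : (((t → t) → ((e → t) → (t → t))) → t) takes spad : ((t → t) → ((e → t) → (t → t))) as argument, giving t.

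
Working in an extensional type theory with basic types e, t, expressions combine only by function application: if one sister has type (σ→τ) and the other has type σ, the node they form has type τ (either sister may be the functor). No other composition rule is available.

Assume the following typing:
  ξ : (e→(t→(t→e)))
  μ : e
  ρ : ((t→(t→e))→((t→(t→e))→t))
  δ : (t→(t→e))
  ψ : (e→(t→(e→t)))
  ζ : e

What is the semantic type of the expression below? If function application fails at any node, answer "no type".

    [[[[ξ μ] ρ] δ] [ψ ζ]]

(e→t)

[ξ μ]: functor ξ : (e→(t→(t→e))), argument μ : e; result (t→(t→e)).
[[ξ μ] ρ]: functor ρ : ((t→(t→e))→((t→(t→e))→t)), argument [ξ μ] : (t→(t→e)); result ((t→(t→e))→t).
[[[ξ μ] ρ] δ]: functor [[ξ μ] ρ] : ((t→(t→e))→t), argument δ : (t→(t→e)); result t.
[ψ ζ]: functor ψ : (e→(t→(e→t))), argument ζ : e; result (t→(e→t)).
[[[[ξ μ] ρ] δ] [ψ ζ]]: functor [ψ ζ] : (t→(e→t)), argument [[[ξ μ] ρ] δ] : t; result (e→t).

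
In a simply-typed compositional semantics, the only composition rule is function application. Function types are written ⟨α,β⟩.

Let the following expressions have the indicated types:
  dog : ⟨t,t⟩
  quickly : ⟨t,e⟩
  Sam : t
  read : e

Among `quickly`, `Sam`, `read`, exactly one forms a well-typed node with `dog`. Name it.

quickly : ⟨t,e⟩ — neither side's domain matches the other.
Sam — combines: dog : ⟨t,t⟩ takes Sam : t as argument, giving t.
read : e — neither side's domain matches the other.

Sam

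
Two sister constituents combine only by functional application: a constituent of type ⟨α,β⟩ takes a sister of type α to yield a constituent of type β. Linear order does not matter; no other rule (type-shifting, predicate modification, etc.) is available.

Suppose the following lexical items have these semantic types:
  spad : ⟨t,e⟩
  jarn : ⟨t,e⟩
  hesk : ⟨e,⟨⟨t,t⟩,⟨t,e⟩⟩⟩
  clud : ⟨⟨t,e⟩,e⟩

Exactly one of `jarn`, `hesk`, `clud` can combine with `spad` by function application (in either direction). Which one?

clud

jarn : ⟨t,e⟩ — neither side's domain matches the other.
hesk : ⟨e,⟨⟨t,t⟩,⟨t,e⟩⟩⟩ — neither side's domain matches the other.
clud — combines: clud : ⟨⟨t,e⟩,e⟩ takes spad : ⟨t,e⟩ as argument, giving e.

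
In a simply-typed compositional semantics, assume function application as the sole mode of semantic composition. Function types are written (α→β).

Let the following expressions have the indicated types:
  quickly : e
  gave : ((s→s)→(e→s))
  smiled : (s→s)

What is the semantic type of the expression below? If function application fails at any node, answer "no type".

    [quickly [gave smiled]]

s

[gave smiled]: ((s→s)→(e→s)) applied to (s→s) yields (e→s).
[quickly [gave smiled]]: (e→s) applied to e yields s.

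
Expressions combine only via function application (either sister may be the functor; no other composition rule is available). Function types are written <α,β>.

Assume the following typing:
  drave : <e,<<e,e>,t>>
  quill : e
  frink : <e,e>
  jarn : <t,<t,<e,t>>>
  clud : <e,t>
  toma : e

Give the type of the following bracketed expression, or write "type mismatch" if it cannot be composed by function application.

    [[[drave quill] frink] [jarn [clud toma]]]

<e,t>

[drave quill]: drave is <e,<<e,e>,t>>, quill is e; result <<e,e>,t>.
[[drave quill] frink]: [drave quill] is <<e,e>,t>, frink is <e,e>; result t.
[clud toma]: clud is <e,t>, toma is e; result t.
[jarn [clud toma]]: jarn is <t,<t,<e,t>>>, [clud toma] is t; result <t,<e,t>>.
[[[drave quill] frink] [jarn [clud toma]]]: [jarn [clud toma]] is <t,<e,t>>, [[drave quill] frink] is t; result <e,t>.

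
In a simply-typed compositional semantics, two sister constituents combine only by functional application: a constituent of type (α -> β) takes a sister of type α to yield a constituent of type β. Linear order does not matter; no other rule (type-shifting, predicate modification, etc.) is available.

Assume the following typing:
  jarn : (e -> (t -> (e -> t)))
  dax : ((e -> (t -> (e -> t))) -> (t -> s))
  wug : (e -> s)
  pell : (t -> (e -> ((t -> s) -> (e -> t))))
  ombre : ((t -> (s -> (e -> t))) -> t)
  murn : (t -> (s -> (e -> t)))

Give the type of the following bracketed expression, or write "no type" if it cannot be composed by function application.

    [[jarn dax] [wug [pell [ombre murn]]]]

no type

At [jarn dax], dax : ((e -> (t -> (e -> t))) -> (t -> s)) takes jarn : (e -> (t -> (e -> t))), giving (t -> s).
At [ombre murn], ombre : ((t -> (s -> (e -> t))) -> t) takes murn : (t -> (s -> (e -> t))), giving t.
At [pell [ombre murn]], pell : (t -> (e -> ((t -> s) -> (e -> t)))) takes [ombre murn] : t, giving (e -> ((t -> s) -> (e -> t))).
[wug [pell [ombre murn]]]: (e -> s) and (e -> ((t -> s) -> (e -> t))) cannot combine by function application — type clash.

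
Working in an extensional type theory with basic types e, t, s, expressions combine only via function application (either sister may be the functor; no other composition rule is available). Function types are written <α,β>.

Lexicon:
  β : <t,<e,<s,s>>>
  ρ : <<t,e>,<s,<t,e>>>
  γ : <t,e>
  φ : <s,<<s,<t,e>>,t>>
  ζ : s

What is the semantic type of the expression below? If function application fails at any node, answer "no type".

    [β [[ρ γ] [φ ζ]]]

[ρ γ]: functor ρ : <<t,e>,<s,<t,e>>>, argument γ : <t,e>; result <s,<t,e>>.
[φ ζ]: functor φ : <s,<<s,<t,e>>,t>>, argument ζ : s; result <<s,<t,e>>,t>.
[[ρ γ] [φ ζ]]: functor [φ ζ] : <<s,<t,e>>,t>, argument [ρ γ] : <s,<t,e>>; result t.
[β [[ρ γ] [φ ζ]]]: functor β : <t,<e,<s,s>>>, argument [[ρ γ] [φ ζ]] : t; result <e,<s,s>>.

<e,<s,s>>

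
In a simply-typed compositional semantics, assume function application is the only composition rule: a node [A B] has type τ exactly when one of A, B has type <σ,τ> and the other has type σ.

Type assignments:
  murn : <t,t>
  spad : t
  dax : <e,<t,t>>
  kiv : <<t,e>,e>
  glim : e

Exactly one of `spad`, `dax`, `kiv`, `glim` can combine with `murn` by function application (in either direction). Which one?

spad

spad — combines: murn : <t,t> takes spad : t as argument, giving t.
dax : <e,<t,t>> — neither side's domain matches the other.
kiv : <<t,e>,e> — neither side's domain matches the other.
glim : e — neither side's domain matches the other.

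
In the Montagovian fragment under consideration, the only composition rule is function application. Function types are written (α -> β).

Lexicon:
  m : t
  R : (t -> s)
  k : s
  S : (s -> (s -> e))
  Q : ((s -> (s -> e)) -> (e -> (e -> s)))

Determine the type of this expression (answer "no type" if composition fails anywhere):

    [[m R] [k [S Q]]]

[m R]: R is (t -> s), m is t; result s.
[S Q]: Q is ((s -> (s -> e)) -> (e -> (e -> s))), S is (s -> (s -> e)); result (e -> (e -> s)).
[k [S Q]]: s with (e -> (e -> s)) — neither is a function whose domain matches the other; composition fails here.

no type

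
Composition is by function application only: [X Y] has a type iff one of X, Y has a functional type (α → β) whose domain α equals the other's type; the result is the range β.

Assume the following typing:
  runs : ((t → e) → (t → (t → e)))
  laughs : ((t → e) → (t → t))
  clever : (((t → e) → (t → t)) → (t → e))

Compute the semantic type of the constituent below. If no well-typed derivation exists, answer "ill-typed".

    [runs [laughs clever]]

(t → (t → e))

[laughs clever]: functor clever : (((t → e) → (t → t)) → (t → e)), argument laughs : ((t → e) → (t → t)); result (t → e).
[runs [laughs clever]]: functor runs : ((t → e) → (t → (t → e))), argument [laughs clever] : (t → e); result (t → (t → e)).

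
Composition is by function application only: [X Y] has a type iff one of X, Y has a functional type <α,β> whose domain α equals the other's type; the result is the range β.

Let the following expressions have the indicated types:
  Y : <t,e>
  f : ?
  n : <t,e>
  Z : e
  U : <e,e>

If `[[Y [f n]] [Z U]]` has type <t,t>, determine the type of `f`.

<<t,e>,<<t,e>,<e,<t,t>>>>

For [[Y [f n]] [Z U]] to have type <t,t> with [Z U] of type e, [Y [f n]] must be the function: [Y [f n]] : <e,<t,t>>.
For [Y [f n]] to have type <e,<t,t>> with Y of type <t,e>, [f n] must be the function: [f n] : <<t,e>,<e,<t,t>>>.
For [f n] to have type <<t,e>,<e,<t,t>>> with n of type <t,e>, f must be the function: f : <<t,e>,<<t,e>,<e,<t,t>>>>.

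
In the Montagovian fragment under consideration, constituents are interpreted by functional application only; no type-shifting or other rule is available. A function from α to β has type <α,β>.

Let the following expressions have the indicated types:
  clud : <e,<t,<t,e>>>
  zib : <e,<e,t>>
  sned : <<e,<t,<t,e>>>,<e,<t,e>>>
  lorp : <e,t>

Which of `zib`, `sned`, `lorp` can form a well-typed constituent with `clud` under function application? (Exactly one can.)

sned

zib : <e,<e,t>> — no; clud wants e, and zib wants e.
sned — combines: sned : <<e,<t,<t,e>>>,<e,<t,e>>> takes clud : <e,<t,<t,e>>> as argument, giving <e,<t,e>>.
lorp : <e,t> — no; clud wants e, and lorp wants e.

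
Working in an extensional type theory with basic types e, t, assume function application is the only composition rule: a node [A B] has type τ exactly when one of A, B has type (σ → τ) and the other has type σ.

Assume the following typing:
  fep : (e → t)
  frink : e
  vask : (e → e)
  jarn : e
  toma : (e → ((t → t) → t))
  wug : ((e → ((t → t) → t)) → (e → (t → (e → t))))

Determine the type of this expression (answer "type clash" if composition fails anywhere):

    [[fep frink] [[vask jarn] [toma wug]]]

At [fep frink], fep : (e → t) takes frink : e, giving t.
At [vask jarn], vask : (e → e) takes jarn : e, giving e.
At [toma wug], wug : ((e → ((t → t) → t)) → (e → (t → (e → t)))) takes toma : (e → ((t → t) → t)), giving (e → (t → (e → t))).
At [[vask jarn] [toma wug]], [toma wug] : (e → (t → (e → t))) takes [vask jarn] : e, giving (t → (e → t)).
At [[fep frink] [[vask jarn] [toma wug]]], [[vask jarn] [toma wug]] : (t → (e → t)) takes [fep frink] : t, giving (e → t).

(e → t)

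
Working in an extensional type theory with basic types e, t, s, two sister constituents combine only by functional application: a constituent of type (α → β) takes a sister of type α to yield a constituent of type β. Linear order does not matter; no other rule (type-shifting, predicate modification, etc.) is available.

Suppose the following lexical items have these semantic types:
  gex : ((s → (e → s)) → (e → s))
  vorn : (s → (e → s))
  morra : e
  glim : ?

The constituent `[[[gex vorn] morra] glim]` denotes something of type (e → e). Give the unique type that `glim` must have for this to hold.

(s → (e → e))

[[[gex vorn] morra] glim] is required to be (e → e). [[gex vorn] morra] : s cannot yield (e → e) as functor, so glim : (s → (e → e)).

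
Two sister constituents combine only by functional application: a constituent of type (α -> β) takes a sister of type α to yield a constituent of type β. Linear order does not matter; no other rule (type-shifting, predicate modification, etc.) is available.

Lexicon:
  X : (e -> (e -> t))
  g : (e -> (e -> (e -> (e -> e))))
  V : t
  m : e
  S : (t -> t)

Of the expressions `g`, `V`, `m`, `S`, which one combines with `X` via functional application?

g : (e -> (e -> (e -> (e -> e)))) — does not combine with X.
V : t — does not combine with X.
m — combines: X : (e -> (e -> t)) takes m : e as argument, giving (e -> t).
S : (t -> t) — does not combine with X.

m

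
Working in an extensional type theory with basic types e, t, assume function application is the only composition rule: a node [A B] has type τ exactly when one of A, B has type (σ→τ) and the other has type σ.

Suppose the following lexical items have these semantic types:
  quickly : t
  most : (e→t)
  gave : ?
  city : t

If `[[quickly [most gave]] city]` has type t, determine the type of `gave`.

[[quickly [most gave]] city] must have type t. The sister city has type t; that is not a function onto t, so [quickly [most gave]] must be the functor, of type (t→t).
[quickly [most gave]] must have type (t→t). The sister quickly has type t; that is not a function onto (t→t), so [most gave] must be the functor, of type (t→(t→t)).
[most gave] must have type (t→(t→t)). The sister most has type (e→t); that is not a function onto (t→(t→t)), so gave must be the functor, of type ((e→t)→(t→(t→t))).

((e→t)→(t→(t→t)))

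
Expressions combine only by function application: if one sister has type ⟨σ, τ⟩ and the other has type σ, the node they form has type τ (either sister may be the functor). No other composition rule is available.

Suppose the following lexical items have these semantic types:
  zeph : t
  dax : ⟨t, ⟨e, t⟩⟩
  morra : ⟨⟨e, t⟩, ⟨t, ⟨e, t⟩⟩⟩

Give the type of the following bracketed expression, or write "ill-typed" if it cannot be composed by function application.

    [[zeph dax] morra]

⟨t, ⟨e, t⟩⟩

[zeph dax] — dax of type ⟨t, ⟨e, t⟩⟩ combines with zeph of type t: type ⟨e, t⟩.
[[zeph dax] morra] — morra of type ⟨⟨e, t⟩, ⟨t, ⟨e, t⟩⟩⟩ combines with [zeph dax] of type ⟨e, t⟩: type ⟨t, ⟨e, t⟩⟩.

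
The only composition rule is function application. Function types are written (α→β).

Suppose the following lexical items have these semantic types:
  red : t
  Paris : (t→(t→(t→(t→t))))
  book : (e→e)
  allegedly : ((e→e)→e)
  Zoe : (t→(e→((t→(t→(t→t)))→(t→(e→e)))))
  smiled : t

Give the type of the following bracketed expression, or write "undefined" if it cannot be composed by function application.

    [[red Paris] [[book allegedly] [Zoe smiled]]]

[red Paris] — Paris of type (t→(t→(t→(t→t)))) combines with red of type t: type (t→(t→(t→t))).
[book allegedly] — allegedly of type ((e→e)→e) combines with book of type (e→e): type e.
[Zoe smiled] — Zoe of type (t→(e→((t→(t→(t→t)))→(t→(e→e))))) combines with smiled of type t: type (e→((t→(t→(t→t)))→(t→(e→e)))).
[[book allegedly] [Zoe smiled]] — [Zoe smiled] of type (e→((t→(t→(t→t)))→(t→(e→e)))) combines with [book allegedly] of type e: type ((t→(t→(t→t)))→(t→(e→e))).
[[red Paris] [[book allegedly] [Zoe smiled]]] — [[book allegedly] [Zoe smiled]] of type ((t→(t→(t→t)))→(t→(e→e))) combines with [red Paris] of type (t→(t→(t→t))): type (t→(e→e)).

(t→(e→e))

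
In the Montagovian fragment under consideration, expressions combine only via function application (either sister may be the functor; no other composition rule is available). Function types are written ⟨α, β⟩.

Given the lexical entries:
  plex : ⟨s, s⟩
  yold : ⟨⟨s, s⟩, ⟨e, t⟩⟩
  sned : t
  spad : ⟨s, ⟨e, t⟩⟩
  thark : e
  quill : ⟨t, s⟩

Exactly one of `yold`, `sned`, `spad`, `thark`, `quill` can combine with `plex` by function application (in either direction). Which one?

yold — combines: yold : ⟨⟨s, s⟩, ⟨e, t⟩⟩ takes plex : ⟨s, s⟩ as argument, giving ⟨e, t⟩.
sned : t — plex needs s; sned needs nothing (atomic); neither fits.
spad : ⟨s, ⟨e, t⟩⟩ — plex needs s; spad needs s; neither fits.
thark : e — plex needs s; thark needs nothing (atomic); neither fits.
quill : ⟨t, s⟩ — plex needs s; quill needs t; neither fits.

yold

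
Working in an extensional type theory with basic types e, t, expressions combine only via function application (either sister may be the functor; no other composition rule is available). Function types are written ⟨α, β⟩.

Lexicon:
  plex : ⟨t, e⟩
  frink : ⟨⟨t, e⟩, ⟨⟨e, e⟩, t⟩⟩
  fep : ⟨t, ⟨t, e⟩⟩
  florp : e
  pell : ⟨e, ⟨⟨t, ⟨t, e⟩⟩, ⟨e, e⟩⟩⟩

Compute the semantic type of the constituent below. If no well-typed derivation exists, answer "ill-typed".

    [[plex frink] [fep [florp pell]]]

t

[plex frink]: functor frink : ⟨⟨t, e⟩, ⟨⟨e, e⟩, t⟩⟩, argument plex : ⟨t, e⟩; result ⟨⟨e, e⟩, t⟩.
[florp pell]: functor pell : ⟨e, ⟨⟨t, ⟨t, e⟩⟩, ⟨e, e⟩⟩⟩, argument florp : e; result ⟨⟨t, ⟨t, e⟩⟩, ⟨e, e⟩⟩.
[fep [florp pell]]: functor [florp pell] : ⟨⟨t, ⟨t, e⟩⟩, ⟨e, e⟩⟩, argument fep : ⟨t, ⟨t, e⟩⟩; result ⟨e, e⟩.
[[plex frink] [fep [florp pell]]]: functor [plex frink] : ⟨⟨e, e⟩, t⟩, argument [fep [florp pell]] : ⟨e, e⟩; result t.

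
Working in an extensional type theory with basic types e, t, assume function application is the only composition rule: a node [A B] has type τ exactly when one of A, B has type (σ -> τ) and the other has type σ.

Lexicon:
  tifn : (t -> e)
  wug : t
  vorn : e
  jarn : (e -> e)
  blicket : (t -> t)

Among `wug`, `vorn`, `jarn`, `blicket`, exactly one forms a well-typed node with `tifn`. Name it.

wug

wug — combines: tifn : (t -> e) takes wug : t as argument, giving e.
vorn : e — does not combine with tifn.
jarn : (e -> e) — does not combine with tifn.
blicket : (t -> t) — does not combine with tifn.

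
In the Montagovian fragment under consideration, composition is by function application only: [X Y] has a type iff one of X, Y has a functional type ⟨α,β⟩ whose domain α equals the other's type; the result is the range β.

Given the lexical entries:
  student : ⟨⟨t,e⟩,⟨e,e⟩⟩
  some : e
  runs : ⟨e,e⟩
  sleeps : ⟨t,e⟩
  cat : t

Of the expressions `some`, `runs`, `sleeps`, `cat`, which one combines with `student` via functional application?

sleeps

some : e — does not combine with student.
runs : ⟨e,e⟩ — does not combine with student.
sleeps — combines: student : ⟨⟨t,e⟩,⟨e,e⟩⟩ takes sleeps : ⟨t,e⟩ as argument, giving ⟨e,e⟩.
cat : t — does not combine with student.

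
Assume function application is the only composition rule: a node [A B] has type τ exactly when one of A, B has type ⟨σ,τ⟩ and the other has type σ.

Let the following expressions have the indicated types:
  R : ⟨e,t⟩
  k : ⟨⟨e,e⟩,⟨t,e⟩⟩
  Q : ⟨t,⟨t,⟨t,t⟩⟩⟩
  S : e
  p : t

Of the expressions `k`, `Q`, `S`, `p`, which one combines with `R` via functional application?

k : ⟨⟨e,e⟩,⟨t,e⟩⟩ — does not combine with R.
Q : ⟨t,⟨t,⟨t,t⟩⟩⟩ — does not combine with R.
S — combines: R : ⟨e,t⟩ takes S : e as argument, giving t.
p : t — does not combine with R.

S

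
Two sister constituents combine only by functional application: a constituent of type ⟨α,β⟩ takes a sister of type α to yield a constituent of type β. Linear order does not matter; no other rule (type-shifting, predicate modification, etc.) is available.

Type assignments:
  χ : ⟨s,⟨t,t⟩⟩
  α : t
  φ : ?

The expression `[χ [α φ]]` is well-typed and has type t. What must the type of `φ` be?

⟨t,⟨⟨s,⟨t,t⟩⟩,t⟩⟩

[χ [α φ]] is required to be t. χ : ⟨s,⟨t,t⟩⟩ cannot yield t as functor, so [α φ] : ⟨⟨s,⟨t,t⟩⟩,t⟩.
[α φ] is required to be ⟨⟨s,⟨t,t⟩⟩,t⟩. α : t cannot yield ⟨⟨s,⟨t,t⟩⟩,t⟩ as functor, so φ : ⟨t,⟨⟨s,⟨t,t⟩⟩,t⟩⟩.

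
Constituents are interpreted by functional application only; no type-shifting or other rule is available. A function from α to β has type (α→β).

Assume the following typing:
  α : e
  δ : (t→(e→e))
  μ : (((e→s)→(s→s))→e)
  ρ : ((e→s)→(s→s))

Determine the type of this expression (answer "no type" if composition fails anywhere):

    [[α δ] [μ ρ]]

no type

[α δ]: e with (t→(e→e)) — neither is a function whose domain matches the other; composition fails here.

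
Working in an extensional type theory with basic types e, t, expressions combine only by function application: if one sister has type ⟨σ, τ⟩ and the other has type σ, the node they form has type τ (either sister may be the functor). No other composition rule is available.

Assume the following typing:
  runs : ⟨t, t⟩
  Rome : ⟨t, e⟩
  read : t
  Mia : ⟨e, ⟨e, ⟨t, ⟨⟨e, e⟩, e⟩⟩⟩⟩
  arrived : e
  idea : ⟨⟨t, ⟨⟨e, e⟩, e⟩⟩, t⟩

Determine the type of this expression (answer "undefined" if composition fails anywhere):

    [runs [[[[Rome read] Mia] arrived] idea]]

t

[Rome read]: functor Rome : ⟨t, e⟩, argument read : t; result e.
[[Rome read] Mia]: functor Mia : ⟨e, ⟨e, ⟨t, ⟨⟨e, e⟩, e⟩⟩⟩⟩, argument [Rome read] : e; result ⟨e, ⟨t, ⟨⟨e, e⟩, e⟩⟩⟩.
[[[Rome read] Mia] arrived]: functor [[Rome read] Mia] : ⟨e, ⟨t, ⟨⟨e, e⟩, e⟩⟩⟩, argument arrived : e; result ⟨t, ⟨⟨e, e⟩, e⟩⟩.
[[[[Rome read] Mia] arrived] idea]: functor idea : ⟨⟨t, ⟨⟨e, e⟩, e⟩⟩, t⟩, argument [[[Rome read] Mia] arrived] : ⟨t, ⟨⟨e, e⟩, e⟩⟩; result t.
[runs [[[[Rome read] Mia] arrived] idea]]: functor runs : ⟨t, t⟩, argument [[[[Rome read] Mia] arrived] idea] : t; result t.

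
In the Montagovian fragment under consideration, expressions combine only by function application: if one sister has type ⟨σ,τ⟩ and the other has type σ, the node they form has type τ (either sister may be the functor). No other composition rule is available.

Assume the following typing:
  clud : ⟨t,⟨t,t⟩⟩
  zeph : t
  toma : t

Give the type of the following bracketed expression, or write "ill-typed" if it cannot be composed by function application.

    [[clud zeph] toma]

[clud zeph]: ⟨t,⟨t,t⟩⟩ applied to t yields ⟨t,t⟩.
[[clud zeph] toma]: ⟨t,t⟩ applied to t yields t.

t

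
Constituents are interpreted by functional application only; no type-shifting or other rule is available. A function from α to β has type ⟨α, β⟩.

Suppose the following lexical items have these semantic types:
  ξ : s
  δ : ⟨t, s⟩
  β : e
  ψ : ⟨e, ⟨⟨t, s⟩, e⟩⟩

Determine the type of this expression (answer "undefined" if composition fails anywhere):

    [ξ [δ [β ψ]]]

undefined

[β ψ] — ψ of type ⟨e, ⟨⟨t, s⟩, e⟩⟩ combines with β of type e: type ⟨⟨t, s⟩, e⟩.
[δ [β ψ]] — [β ψ] of type ⟨⟨t, s⟩, e⟩ combines with δ of type ⟨t, s⟩: type e.
At [ξ [δ [β ψ]]]: neither s nor e can take the other as argument; the node is ill-typed.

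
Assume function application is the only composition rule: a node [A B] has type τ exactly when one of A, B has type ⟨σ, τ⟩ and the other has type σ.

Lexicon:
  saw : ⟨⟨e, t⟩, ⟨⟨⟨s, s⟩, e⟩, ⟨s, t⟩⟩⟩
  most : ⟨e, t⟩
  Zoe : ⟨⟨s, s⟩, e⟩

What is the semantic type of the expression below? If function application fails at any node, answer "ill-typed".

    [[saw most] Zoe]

[saw most] — saw of type ⟨⟨e, t⟩, ⟨⟨⟨s, s⟩, e⟩, ⟨s, t⟩⟩⟩ combines with most of type ⟨e, t⟩: type ⟨⟨⟨s, s⟩, e⟩, ⟨s, t⟩⟩.
[[saw most] Zoe] — [saw most] of type ⟨⟨⟨s, s⟩, e⟩, ⟨s, t⟩⟩ combines with Zoe of type ⟨⟨s, s⟩, e⟩: type ⟨s, t⟩.

⟨s, t⟩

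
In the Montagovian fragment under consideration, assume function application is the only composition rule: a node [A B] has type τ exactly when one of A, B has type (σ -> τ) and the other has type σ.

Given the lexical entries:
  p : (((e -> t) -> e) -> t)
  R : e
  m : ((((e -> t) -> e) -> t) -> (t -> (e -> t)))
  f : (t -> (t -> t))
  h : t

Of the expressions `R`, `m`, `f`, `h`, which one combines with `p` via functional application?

R : e — does not combine with p.
m — combines: m : ((((e -> t) -> e) -> t) -> (t -> (e -> t))) takes p : (((e -> t) -> e) -> t) as argument, giving (t -> (e -> t)).
f : (t -> (t -> t)) — does not combine with p.
h : t — does not combine with p.

m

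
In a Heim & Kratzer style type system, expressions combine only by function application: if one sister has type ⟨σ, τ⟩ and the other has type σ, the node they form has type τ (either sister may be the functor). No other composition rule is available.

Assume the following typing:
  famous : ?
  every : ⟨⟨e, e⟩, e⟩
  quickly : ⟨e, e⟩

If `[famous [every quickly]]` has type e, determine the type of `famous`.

For [famous [every quickly]] to have type e with [every quickly] of type e, famous must be the function: famous : ⟨e, e⟩.

⟨e, e⟩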